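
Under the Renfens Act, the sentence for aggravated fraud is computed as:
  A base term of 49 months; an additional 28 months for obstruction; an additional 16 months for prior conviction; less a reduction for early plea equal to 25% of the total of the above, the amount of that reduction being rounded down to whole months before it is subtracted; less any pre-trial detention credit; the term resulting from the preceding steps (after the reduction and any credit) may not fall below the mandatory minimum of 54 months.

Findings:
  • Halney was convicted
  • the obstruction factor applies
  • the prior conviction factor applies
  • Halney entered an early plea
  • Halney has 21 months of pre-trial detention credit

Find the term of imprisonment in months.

Obstruction enhancement: +28 months
Prior conviction enhancement: +16 months
Adjusted term: 49 months + 28 months + 16 months = 93 months
Early plea reduction: 25% of 93 months = 23 months (rounded down)
After reduction: 93 − 23 = 70 months
Less pre-trial detention credit: 70 months − 21 months = 49 months
Minimum 54 months: 49 months is below the minimum → 54 months

Sentence: 54 months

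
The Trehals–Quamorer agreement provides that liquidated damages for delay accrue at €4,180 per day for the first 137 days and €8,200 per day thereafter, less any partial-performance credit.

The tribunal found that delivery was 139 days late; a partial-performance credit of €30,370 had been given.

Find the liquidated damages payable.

First 137 days: 137 × €4,180 = €572,660
Remaining days: (139 − 137) × €8,200 = €16,400
Accrued per-day damages: €572,660 + €16,400 = €589,060
Less partial-performance credit: €589,060 − €30,370 = €558,690

Liquidated damages: €558,690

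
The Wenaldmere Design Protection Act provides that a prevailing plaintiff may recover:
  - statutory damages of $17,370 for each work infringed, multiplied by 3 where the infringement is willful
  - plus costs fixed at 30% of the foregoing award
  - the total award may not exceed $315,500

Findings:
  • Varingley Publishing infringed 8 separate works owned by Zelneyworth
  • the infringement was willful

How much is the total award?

Statutory damages: 8 × $17,370 = $138,960
Trebled: 3 × $138,960 = $416,880
Costs: 30% of $416,880 = $125,064
Award plus costs: $416,880 + $125,064 = $541,944
Cap at $315,500: $541,944 exceeds the cap → $315,500

$315,500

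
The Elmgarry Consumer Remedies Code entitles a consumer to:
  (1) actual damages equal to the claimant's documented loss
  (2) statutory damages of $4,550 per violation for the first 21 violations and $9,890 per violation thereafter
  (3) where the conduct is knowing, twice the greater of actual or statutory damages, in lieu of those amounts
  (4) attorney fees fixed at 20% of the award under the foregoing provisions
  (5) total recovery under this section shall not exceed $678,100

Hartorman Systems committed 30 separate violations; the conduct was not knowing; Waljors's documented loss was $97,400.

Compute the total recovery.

First 21 violations: 21 × $4,550 = $95,550
Remaining violations: (30 − 21) × $9,890 = $89,010
Statutory damages: $95,550 + $89,010 = $184,560
Conduct not knowing: the in-lieu enhancement does not apply.
Actual plus statutory damages: $97,400 + $184,560 = $281,960
Attorney fees: 20% of $281,960 = $56,392
Total before cap: $281,960 + $56,392 = $338,352
Cap at $678,100: $338,352 is within the cap, no reduction.

$338,352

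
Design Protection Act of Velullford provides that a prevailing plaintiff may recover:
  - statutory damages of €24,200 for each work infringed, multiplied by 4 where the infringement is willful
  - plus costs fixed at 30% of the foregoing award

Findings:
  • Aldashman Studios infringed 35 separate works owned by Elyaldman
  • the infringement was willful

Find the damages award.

€4,404,400

Statutory damages: 35 × €24,200 = €847,000
Multiplied by 4: 4 × €847,000 = €3,388,000
Costs: 30% of €3,388,000 = €1,016,400
Award plus costs: €3,388,000 + €1,016,400 = €4,404,400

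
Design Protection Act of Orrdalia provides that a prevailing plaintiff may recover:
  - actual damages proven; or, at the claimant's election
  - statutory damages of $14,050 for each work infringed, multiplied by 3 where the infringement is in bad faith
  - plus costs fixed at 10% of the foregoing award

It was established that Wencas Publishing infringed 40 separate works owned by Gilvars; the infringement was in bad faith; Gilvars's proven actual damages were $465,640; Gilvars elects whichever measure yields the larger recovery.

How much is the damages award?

Statutory damages: 40 × $14,050 = $562,000
Trebled: 3 × $562,000 = $1,686,000
Greater of actual damages ($465,640) or enhanced statutory damages ($1,686,000): $1,686,000
Costs: 10% of $1,686,000 = $168,600
Award plus costs: $1,686,000 + $168,600 = $1,854,600

$1,854,600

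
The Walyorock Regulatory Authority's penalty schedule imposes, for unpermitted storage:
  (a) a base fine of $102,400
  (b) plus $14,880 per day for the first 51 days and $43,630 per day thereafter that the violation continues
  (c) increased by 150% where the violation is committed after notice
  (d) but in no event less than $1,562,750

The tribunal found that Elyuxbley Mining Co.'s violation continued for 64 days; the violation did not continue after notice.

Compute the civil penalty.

Civil penalty: $1,562,750

First 51 days: 51 × $14,880 = $758,880
Remaining days: (64 − 51) × $43,630 = $567,190
Per-day component: $758,880 + $567,190 = $1,326,070
Base plus per-day: $102,400 + $1,326,070 = $1,428,470
The violation did not continue after notice: no 150% increase.
Minimum $1,562,750: $1,428,470 is below the minimum → $1,562,750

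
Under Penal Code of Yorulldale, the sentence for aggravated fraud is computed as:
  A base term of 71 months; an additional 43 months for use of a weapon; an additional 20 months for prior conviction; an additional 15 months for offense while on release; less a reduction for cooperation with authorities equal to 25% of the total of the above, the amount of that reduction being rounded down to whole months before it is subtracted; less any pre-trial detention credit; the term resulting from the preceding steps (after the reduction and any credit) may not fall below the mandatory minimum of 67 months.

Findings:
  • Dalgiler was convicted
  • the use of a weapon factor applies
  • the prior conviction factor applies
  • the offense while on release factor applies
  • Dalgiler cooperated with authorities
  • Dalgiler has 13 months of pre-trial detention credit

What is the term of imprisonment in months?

Use of a weapon enhancement: +43 months
Prior conviction enhancement: +20 months
Offense while on release enhancement: +15 months
Adjusted term: 71 months + 43 months + 20 months + 15 months = 149 months
Cooperation with authorities reduction: 25% of 149 months = 37 months (rounded down)
After reduction: 149 − 37 = 112 months
Less pre-trial detention credit: 112 months − 13 months = 99 months
Minimum 67 months: 99 months meets the minimum, no increase.

99 months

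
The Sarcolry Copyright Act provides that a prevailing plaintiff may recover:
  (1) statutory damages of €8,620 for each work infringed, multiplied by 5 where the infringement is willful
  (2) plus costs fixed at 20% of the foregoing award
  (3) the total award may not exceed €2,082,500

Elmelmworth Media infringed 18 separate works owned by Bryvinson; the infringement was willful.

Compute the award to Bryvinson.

€930,960

Statutory damages: 18 × €8,620 = €155,160
Multiplied by 5: 5 × €155,160 = €775,800
Costs: 20% of €775,800 = €155,160
Award plus costs: €775,800 + €155,160 = €930,960
Cap at €2,082,500: €930,960 is within the cap, no reduction.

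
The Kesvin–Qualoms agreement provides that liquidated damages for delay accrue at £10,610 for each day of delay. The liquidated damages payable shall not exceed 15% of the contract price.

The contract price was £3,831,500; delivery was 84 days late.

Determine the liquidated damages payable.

£574,725

Per-day damages: 84 × £10,610 = £891,240
Cap: 15% of £3,831,500 = £574,725
Cap at £574,725: £891,240 exceeds the cap → £574,725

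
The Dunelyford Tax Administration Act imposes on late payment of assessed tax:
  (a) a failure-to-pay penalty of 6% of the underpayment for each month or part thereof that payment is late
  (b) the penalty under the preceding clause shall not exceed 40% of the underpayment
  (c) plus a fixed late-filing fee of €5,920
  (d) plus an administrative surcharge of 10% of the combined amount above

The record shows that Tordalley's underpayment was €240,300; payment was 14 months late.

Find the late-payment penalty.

Penalty: €112,244

Accrued rate: 6% × 14 = 84%, capped at 40% → 40%
Failure-to-pay penalty: 40% of €240,300 = €96,120
Penalty before surcharge: €96,120 + €5,920 = €102,040
Administrative surcharge: 10% of €102,040 = €10,204
Total penalty: €102,040 + €10,204 = €112,244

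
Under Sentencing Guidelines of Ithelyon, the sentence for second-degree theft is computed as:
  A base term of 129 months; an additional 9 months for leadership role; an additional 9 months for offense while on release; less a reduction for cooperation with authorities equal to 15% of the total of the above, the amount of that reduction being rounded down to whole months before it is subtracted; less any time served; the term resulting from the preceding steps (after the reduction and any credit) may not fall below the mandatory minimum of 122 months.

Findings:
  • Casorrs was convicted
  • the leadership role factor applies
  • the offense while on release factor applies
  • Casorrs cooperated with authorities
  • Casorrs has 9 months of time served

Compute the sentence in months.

122 months

Leadership role enhancement: +9 months
Offense while on release enhancement: +9 months
Adjusted term: 129 months + 9 months + 9 months = 147 months
Cooperation with authorities reduction: 15% of 147 months = 22 months (rounded down)
After reduction: 147 − 22 = 125 months
Less time served: 125 months − 9 months = 116 months
Minimum 122 months: 116 months is below the minimum → 122 months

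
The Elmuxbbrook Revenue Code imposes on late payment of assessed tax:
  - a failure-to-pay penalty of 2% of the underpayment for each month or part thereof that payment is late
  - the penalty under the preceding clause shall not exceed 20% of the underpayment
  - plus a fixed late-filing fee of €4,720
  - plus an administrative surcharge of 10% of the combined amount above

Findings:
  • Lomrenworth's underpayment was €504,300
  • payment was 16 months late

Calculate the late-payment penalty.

Accrued rate: 2% × 16 = 32%, capped at 20% → 20%
Failure-to-pay penalty: 20% of €504,300 = €100,860
Penalty before surcharge: €100,860 + €4,720 = €105,580
Administrative surcharge: 10% of €105,580 = €10,558
Total penalty: €105,580 + €10,558 = €116,138

€116,138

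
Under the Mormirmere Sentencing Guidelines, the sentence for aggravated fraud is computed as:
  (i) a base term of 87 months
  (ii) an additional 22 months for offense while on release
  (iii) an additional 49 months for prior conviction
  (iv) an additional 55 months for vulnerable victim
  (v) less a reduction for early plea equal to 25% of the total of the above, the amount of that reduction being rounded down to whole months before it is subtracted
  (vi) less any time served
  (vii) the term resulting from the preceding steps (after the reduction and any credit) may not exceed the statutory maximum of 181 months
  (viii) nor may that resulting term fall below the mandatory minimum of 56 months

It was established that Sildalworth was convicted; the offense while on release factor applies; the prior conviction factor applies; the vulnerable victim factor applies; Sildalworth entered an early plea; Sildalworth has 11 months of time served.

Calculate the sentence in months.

Offense while on release enhancement: +22 months
Prior conviction enhancement: +49 months
Vulnerable victim enhancement: +55 months
Adjusted term: 87 months + 22 months + 49 months + 55 months = 213 months
Early plea reduction: 25% of 213 months = 53 months (rounded down)
After reduction: 213 − 53 = 160 months
Less time served: 160 months − 11 months = 149 months
Cap at 181 months: 149 months is within the cap, no reduction.
Minimum 56 months: 149 months meets the minimum, no increase.

149 months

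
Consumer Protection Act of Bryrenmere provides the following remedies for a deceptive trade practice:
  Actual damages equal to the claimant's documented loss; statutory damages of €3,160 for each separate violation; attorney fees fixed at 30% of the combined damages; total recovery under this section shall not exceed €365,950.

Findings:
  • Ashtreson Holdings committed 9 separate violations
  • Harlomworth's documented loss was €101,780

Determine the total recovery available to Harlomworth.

€169,286

Statutory damages: 9 × €3,160 = €28,440
Combined damages: €101,780 + €28,440 = €130,220
Attorney fees: 30% of €130,220 = €39,066
Total before cap: €130,220 + €39,066 = €169,286
Cap at €365,950: €169,286 is within the cap, no reduction.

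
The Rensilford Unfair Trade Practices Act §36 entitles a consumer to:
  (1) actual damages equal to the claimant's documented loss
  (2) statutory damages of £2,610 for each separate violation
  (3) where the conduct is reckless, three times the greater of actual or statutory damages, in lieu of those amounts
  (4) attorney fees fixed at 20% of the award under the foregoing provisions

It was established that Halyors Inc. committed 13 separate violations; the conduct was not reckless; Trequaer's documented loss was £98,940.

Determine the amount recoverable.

Statutory damages: 13 × £2,610 = £33,930
Conduct not reckless: the in-lieu enhancement does not apply.
Actual plus statutory damages: £98,940 + £33,930 = £132,870
Attorney fees: 20% of £132,870 = £26,574
Total recovery: £132,870 + £26,574 = £159,444

£159,444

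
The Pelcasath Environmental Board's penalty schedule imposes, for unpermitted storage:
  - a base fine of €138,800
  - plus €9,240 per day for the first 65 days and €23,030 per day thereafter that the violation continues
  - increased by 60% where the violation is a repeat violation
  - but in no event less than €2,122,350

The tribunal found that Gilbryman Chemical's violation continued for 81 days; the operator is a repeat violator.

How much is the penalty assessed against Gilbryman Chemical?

First 65 days: 65 × €9,240 = €600,600
Remaining days: (81 − 65) × €23,030 = €368,480
Per-day component: €600,600 + €368,480 = €969,080
Base plus per-day: €138,800 + €969,080 = €1,107,880
Enhancement: 60% of €1,107,880 = €664,728
Enhanced fine: €1,107,880 + €664,728 = €1,772,608
Minimum €2,122,350: €1,772,608 is below the minimum → €2,122,350

€2,122,350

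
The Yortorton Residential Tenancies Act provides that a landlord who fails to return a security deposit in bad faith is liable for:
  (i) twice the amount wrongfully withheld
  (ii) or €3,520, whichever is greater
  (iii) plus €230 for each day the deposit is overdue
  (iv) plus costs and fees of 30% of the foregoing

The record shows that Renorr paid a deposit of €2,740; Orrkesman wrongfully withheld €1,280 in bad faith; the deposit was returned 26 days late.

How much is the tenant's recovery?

€12,350

Doubled: 2 × €1,280 = €2,560
Minimum €3,520: €2,560 is below the minimum → €3,520
Late-return penalty: 26 × €230 = €5,980
Damages plus late penalty: €3,520 + €5,980 = €9,500
Costs and fees: 30% of €9,500 = €2,850
Total recovery: €9,500 + €2,850 = €12,350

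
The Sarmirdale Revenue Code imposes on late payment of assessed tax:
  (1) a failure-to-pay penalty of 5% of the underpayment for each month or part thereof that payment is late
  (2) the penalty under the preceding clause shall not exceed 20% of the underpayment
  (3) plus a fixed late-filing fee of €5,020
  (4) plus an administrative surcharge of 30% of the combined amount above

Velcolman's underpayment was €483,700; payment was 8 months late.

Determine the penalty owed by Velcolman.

Accrued rate: 5% × 8 = 40%, capped at 20% → 20%
Failure-to-pay penalty: 20% of €483,700 = €96,740
Penalty before surcharge: €96,740 + €5,020 = €101,760
Administrative surcharge: 30% of €101,760 = €30,528
Total penalty: €101,760 + €30,528 = €132,288

€132,288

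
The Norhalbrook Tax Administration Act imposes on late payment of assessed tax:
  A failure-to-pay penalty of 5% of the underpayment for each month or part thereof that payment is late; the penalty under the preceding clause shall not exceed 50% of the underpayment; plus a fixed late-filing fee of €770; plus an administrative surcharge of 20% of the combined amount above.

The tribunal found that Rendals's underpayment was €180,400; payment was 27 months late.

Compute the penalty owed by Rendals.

Accrued rate: 5% × 27 = 135%, capped at 50% → 50%
Failure-to-pay penalty: 50% of €180,400 = €90,200
Penalty before surcharge: €90,200 + €770 = €90,970
Administrative surcharge: 20% of €90,970 = €18,194
Total penalty: €90,970 + €18,194 = €109,164

€109,164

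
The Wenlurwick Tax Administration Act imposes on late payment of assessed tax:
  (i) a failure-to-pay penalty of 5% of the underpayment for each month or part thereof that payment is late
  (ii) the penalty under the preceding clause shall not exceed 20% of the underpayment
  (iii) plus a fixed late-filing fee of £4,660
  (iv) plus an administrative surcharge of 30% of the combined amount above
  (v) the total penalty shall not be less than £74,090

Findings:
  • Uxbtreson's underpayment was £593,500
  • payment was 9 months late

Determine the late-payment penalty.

Accrued rate: 5% × 9 = 45%, capped at 20% → 20%
Failure-to-pay penalty: 20% of £593,500 = £118,700
Penalty before surcharge: £118,700 + £4,660 = £123,360
Administrative surcharge: 30% of £123,360 = £37,008
Total penalty: £123,360 + £37,008 = £160,368
Minimum £74,090: £160,368 meets the minimum, no increase.

£160,368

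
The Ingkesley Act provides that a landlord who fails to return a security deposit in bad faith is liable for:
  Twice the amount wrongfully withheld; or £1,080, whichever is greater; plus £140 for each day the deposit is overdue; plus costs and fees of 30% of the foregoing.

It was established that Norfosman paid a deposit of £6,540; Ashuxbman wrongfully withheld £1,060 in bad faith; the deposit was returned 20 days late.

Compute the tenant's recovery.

Doubled: 2 × £1,060 = £2,120
Minimum £1,080: £2,120 meets the minimum, no increase.
Late-return penalty: 20 × £140 = £2,800
Damages plus late penalty: £2,120 + £2,800 = £4,920
Costs and fees: 30% of £4,920 = £1,476
Total recovery: £4,920 + £1,476 = £6,396

£6,396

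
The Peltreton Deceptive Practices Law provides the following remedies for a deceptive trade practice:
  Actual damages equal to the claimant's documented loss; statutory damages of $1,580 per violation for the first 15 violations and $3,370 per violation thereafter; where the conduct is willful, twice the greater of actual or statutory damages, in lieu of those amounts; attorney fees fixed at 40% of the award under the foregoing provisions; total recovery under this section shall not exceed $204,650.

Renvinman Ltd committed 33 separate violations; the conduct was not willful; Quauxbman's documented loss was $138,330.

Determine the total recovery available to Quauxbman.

First 15 violations: 15 × $1,580 = $23,700
Remaining violations: (33 − 15) × $3,370 = $60,660
Statutory damages: $23,700 + $60,660 = $84,360
Conduct not willful: the in-lieu enhancement does not apply.
Actual plus statutory damages: $138,330 + $84,360 = $222,690
Attorney fees: 40% of $222,690 = $89,076
Total before cap: $222,690 + $89,076 = $311,766
Cap at $204,650: $311,766 exceeds the cap → $204,650

Total recovery: $204,650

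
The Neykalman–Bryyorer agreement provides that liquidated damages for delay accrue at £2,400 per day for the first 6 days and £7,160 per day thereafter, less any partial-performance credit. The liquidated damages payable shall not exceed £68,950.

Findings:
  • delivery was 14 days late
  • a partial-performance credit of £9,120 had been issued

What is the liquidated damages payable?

First 6 days: 6 × £2,400 = £14,400
Remaining days: (14 − 6) × £7,160 = £57,280
Accrued per-day damages: £14,400 + £57,280 = £71,680
Less partial-performance credit: £71,680 − £9,120 = £62,560
Cap at £68,950: £62,560 is within the cap, no reduction.

£62,560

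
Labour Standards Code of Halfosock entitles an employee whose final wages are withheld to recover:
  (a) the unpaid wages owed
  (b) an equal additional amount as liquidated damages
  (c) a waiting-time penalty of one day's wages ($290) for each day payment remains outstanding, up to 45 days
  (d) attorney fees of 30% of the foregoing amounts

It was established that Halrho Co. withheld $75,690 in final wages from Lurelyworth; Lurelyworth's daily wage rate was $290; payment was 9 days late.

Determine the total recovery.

Liquidated damages (equal amount): $75,690
Penalty days: min(9, 45) = 9
Waiting-time penalty: 9 × $290 = $2,610
Subtotal: $75,690 + $75,690 + $2,610 = $153,990
Attorney fees: 30% of $153,990 = $46,197
Total award: $153,990 + $46,197 = $200,187

$200,187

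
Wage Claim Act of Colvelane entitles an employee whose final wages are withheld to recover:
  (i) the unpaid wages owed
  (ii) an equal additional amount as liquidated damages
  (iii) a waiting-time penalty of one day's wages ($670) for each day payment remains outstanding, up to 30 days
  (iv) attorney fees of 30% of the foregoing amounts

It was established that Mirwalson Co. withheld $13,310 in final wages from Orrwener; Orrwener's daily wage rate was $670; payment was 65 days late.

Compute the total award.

$60,736

Liquidated damages (equal amount): $13,310
Penalty days: min(65, 30) = 30
Waiting-time penalty: 30 × $670 = $20,100
Subtotal: $13,310 + $13,310 + $20,100 = $46,720
Attorney fees: 30% of $46,720 = $14,016
Total award: $46,720 + $14,016 = $60,736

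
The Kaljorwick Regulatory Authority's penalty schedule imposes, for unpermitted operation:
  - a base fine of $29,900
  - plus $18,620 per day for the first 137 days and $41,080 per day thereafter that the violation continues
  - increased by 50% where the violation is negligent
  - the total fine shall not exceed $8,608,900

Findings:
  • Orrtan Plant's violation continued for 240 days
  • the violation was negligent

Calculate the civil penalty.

First 137 days: 137 × $18,620 = $2,550,940
Remaining days: (240 − 137) × $41,080 = $4,231,240
Per-day component: $2,550,940 + $4,231,240 = $6,782,180
Base plus per-day: $29,900 + $6,782,180 = $6,812,080
Enhancement: 50% of $6,812,080 = $3,406,040
Enhanced fine: $6,812,080 + $3,406,040 = $10,218,120
Cap at $8,608,900: $10,218,120 exceeds the cap → $8,608,900

Civil penalty: $8,608,900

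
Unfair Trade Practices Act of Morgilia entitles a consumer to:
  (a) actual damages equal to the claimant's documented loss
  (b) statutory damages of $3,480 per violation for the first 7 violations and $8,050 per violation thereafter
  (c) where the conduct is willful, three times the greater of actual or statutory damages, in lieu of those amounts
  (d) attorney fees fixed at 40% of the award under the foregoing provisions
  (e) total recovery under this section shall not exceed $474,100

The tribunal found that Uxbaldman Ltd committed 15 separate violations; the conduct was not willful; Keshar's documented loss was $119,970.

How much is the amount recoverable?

First 7 violations: 7 × $3,480 = $24,360
Remaining violations: (15 − 7) × $8,050 = $64,400
Statutory damages: $24,360 + $64,400 = $88,760
Conduct not willful: the in-lieu enhancement does not apply.
Actual plus statutory damages: $119,970 + $88,760 = $208,730
Attorney fees: 40% of $208,730 = $83,492
Total before cap: $208,730 + $83,492 = $292,222
Cap at $474,100: $292,222 is within the cap, no reduction.

$292,222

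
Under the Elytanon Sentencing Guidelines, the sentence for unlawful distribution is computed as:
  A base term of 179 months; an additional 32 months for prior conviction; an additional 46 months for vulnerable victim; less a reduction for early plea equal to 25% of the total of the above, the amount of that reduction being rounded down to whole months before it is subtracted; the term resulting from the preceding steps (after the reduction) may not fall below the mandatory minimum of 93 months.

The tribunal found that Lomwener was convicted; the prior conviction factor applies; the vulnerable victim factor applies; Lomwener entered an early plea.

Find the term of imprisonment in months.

Prior conviction enhancement: +32 months
Vulnerable victim enhancement: +46 months
Adjusted term: 179 months + 32 months + 46 months = 257 months
Early plea reduction: 25% of 257 months = 64 months (rounded down)
After reduction: 257 − 64 = 193 months
Minimum 93 months: 193 months meets the minimum, no increase.

193 months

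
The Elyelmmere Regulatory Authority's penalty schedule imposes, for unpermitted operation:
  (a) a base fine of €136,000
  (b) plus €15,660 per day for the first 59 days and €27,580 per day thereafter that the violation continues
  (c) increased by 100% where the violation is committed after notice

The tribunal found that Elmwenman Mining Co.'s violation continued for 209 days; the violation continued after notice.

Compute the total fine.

€10,393,880

First 59 days: 59 × €15,660 = €923,940
Remaining days: (209 − 59) × €27,580 = €4,137,000
Per-day component: €923,940 + €4,137,000 = €5,060,940
Base plus per-day: €136,000 + €5,060,940 = €5,196,940
Enhancement: 100% of €5,196,940 = €5,196,940
Enhanced fine: €5,196,940 + €5,196,940 = €10,393,880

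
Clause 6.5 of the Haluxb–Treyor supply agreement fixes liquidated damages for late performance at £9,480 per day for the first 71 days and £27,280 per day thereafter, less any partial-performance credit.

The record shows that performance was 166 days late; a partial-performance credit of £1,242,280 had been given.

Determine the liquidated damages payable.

First 71 days: 71 × £9,480 = £673,080
Remaining days: (166 − 71) × £27,280 = £2,591,600
Accrued per-day damages: £673,080 + £2,591,600 = £3,264,680
Less partial-performance credit: £3,264,680 − £1,242,280 = £2,022,400

Liquidated damages: £2,022,400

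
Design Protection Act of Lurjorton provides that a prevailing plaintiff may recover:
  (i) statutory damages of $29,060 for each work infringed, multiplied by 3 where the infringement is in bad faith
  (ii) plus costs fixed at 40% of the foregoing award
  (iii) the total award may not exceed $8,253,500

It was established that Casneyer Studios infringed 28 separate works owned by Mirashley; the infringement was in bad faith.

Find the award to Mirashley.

$3,417,456

Statutory damages: 28 × $29,060 = $813,680
Trebled: 3 × $813,680 = $2,441,040
Costs: 40% of $2,441,040 = $976,416
Award plus costs: $2,441,040 + $976,416 = $3,417,456
Cap at $8,253,500: $3,417,456 is within the cap, no reduction.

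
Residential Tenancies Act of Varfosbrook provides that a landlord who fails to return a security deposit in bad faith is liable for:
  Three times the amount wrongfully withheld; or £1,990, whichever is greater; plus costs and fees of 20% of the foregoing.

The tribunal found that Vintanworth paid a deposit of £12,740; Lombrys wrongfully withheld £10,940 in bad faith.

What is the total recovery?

£39,384

Trebled: 3 × £10,940 = £32,820
Minimum £1,990: £32,820 meets the minimum, no increase.
Costs and fees: 20% of £32,820 = £6,564
Total recovery: £32,820 + £6,564 = £39,384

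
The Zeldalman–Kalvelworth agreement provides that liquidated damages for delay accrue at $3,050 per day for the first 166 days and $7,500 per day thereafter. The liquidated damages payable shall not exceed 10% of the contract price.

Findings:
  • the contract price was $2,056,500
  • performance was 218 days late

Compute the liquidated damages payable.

$205,650

First 166 days: 166 × $3,050 = $506,300
Remaining days: (218 − 166) × $7,500 = $390,000
Accrued per-day damages: $506,300 + $390,000 = $896,300
Cap: 10% of $2,056,500 = $205,650
Cap at $205,650: $896,300 exceeds the cap → $205,650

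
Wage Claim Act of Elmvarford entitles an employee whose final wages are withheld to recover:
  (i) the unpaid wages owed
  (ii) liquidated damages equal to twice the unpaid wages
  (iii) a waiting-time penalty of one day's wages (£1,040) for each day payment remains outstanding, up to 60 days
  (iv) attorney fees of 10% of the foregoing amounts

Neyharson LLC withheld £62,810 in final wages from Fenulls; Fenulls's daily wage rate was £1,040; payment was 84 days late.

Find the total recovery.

Doubled: 2 × £62,810 = £125,620
Penalty days: min(84, 60) = 60
Waiting-time penalty: 60 × £1,040 = £62,400
Subtotal: £62,810 + £125,620 + £62,400 = £250,830
Attorney fees: 10% of £250,830 = £25,083
Total award: £250,830 + £25,083 = £275,913

£275,913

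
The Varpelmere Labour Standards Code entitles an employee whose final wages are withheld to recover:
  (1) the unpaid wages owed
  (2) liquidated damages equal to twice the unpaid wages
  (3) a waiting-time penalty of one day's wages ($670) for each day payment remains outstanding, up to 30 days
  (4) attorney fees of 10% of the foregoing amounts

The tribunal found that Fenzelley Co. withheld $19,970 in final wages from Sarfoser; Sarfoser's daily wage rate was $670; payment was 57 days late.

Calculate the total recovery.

$88,011

Doubled: 2 × $19,970 = $39,940
Penalty days: min(57, 30) = 30
Waiting-time penalty: 30 × $670 = $20,100
Subtotal: $19,970 + $39,940 + $20,100 = $80,010
Attorney fees: 10% of $80,010 = $8,001
Total award: $80,010 + $8,001 = $88,011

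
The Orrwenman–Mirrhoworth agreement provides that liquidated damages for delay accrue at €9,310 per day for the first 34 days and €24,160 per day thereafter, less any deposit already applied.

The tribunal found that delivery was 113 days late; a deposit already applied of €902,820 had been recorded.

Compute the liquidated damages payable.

First 34 days: 34 × €9,310 = €316,540
Remaining days: (113 − 34) × €24,160 = €1,908,640
Accrued per-day damages: €316,540 + €1,908,640 = €2,225,180
Less deposit already applied: €2,225,180 − €902,820 = €1,322,360

€1,322,360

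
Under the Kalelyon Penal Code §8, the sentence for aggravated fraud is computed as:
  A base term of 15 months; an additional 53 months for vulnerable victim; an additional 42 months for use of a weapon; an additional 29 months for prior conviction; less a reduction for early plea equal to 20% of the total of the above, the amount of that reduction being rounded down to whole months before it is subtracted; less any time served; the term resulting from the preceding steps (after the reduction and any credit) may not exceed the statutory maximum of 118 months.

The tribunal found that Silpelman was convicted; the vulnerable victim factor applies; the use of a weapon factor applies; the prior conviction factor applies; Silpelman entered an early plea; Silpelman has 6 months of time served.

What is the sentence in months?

Vulnerable victim enhancement: +53 months
Use of a weapon enhancement: +42 months
Prior conviction enhancement: +29 months
Adjusted term: 15 months + 53 months + 42 months + 29 months = 139 months
Early plea reduction: 20% of 139 months = 27 months (rounded down)
After reduction: 139 − 27 = 112 months
Less time served: 112 months − 6 months = 106 months
Cap at 118 months: 106 months is within the cap, no reduction.

106 months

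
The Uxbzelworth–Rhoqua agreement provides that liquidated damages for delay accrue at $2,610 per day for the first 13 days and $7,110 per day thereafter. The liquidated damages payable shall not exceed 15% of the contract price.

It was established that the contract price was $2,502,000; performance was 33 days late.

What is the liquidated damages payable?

First 13 days: 13 × $2,610 = $33,930
Remaining days: (33 − 13) × $7,110 = $142,200
Accrued per-day damages: $33,930 + $142,200 = $176,130
Cap: 15% of $2,502,000 = $375,300
Cap at $375,300: $176,130 is within the cap, no reduction.

$176,130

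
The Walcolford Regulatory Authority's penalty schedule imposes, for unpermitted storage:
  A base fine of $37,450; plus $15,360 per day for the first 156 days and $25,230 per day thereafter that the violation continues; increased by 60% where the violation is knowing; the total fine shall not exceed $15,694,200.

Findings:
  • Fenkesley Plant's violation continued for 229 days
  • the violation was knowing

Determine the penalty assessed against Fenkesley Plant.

$6,840,640

First 156 days: 156 × $15,360 = $2,396,160
Remaining days: (229 − 156) × $25,230 = $1,841,790
Per-day component: $2,396,160 + $1,841,790 = $4,237,950
Base plus per-day: $37,450 + $4,237,950 = $4,275,400
Enhancement: 60% of $4,275,400 = $2,565,240
Enhanced fine: $4,275,400 + $2,565,240 = $6,840,640
Cap at $15,694,200: $6,840,640 is within the cap, no reduction.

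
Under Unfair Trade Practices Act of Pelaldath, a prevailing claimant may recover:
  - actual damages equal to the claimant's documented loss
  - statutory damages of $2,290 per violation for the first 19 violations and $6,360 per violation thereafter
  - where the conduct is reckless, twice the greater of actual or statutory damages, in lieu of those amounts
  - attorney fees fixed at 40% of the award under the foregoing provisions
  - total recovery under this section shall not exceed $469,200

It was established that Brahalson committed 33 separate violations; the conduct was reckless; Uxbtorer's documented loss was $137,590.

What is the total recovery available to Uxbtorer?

$385,252

First 19 violations: 19 × $2,290 = $43,510
Remaining violations: (33 − 19) × $6,360 = $89,040
Statutory damages: $43,510 + $89,040 = $132,550
Greater of actual damages ($137,590) or statutory damages ($132,550): $137,590
Doubled: 2 × $137,590 = $275,180
Attorney fees: 40% of $275,180 = $110,072
Total before cap: $275,180 + $110,072 = $385,252
Cap at $469,200: $385,252 is within the cap, no reduction.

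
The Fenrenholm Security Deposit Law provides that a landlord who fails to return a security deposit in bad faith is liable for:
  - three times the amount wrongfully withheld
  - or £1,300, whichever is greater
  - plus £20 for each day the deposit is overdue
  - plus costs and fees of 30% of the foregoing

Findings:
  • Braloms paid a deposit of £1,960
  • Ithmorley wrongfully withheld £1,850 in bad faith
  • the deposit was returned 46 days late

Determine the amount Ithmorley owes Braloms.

£8,411

Trebled: 3 × £1,850 = £5,550
Minimum £1,300: £5,550 meets the minimum, no increase.
Late-return penalty: 46 × £20 = £920
Damages plus late penalty: £5,550 + £920 = £6,470
Costs and fees: 30% of £6,470 = £1,941
Total recovery: £6,470 + £1,941 = £8,411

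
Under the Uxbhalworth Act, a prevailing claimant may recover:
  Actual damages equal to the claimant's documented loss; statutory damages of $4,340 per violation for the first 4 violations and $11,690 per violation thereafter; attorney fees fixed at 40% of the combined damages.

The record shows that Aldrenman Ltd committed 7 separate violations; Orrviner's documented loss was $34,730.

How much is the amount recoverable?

Total recovery: $122,024

First 4 violations: 4 × $4,340 = $17,360
Remaining violations: (7 − 4) × $11,690 = $35,070
Statutory damages: $17,360 + $35,070 = $52,430
Combined damages: $34,730 + $52,430 = $87,160
Attorney fees: 40% of $87,160 = $34,864
Total recovery: $87,160 + $34,864 = $122,024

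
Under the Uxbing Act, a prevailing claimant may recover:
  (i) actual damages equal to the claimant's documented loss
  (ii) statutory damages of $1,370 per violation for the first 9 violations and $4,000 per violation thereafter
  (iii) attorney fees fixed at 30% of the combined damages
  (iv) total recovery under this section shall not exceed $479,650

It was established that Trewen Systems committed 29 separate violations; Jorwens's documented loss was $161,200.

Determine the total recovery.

$329,589

First 9 violations: 9 × $1,370 = $12,330
Remaining violations: (29 − 9) × $4,000 = $80,000
Statutory damages: $12,330 + $80,000 = $92,330
Combined damages: $161,200 + $92,330 = $253,530
Attorney fees: 30% of $253,530 = $76,059
Total before cap: $253,530 + $76,059 = $329,589
Cap at $479,650: $329,589 is within the cap, no reduction.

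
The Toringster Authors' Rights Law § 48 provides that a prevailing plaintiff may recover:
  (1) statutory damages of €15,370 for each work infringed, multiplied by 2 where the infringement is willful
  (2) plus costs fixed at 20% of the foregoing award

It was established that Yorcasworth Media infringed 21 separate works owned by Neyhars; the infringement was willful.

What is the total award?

Statutory damages: 21 × €15,370 = €322,770
Doubled: 2 × €322,770 = €645,540
Costs: 20% of €645,540 = €129,108
Award plus costs: €645,540 + €129,108 = €774,648

€774,648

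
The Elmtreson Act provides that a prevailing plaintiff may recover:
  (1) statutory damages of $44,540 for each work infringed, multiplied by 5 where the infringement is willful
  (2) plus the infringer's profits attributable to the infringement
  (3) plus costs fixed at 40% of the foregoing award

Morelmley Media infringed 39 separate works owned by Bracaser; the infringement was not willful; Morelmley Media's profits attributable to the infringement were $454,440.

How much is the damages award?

Statutory damages: 39 × $44,540 = $1,737,060
Infringement not willful: no ×5 enhancement.
Combined award: $1,737,060 + $454,440 = $2,191,500
Costs: 40% of $2,191,500 = $876,600
Award plus costs: $2,191,500 + $876,600 = $3,068,100

$3,068,100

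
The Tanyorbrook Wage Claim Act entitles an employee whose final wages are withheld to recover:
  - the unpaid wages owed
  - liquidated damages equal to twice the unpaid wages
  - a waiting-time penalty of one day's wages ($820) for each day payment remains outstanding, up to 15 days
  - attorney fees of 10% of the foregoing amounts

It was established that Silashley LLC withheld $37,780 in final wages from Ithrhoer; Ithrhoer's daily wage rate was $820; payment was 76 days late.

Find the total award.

Doubled: 2 × $37,780 = $75,560
Penalty days: min(76, 15) = 15
Waiting-time penalty: 15 × $820 = $12,300
Subtotal: $37,780 + $75,560 + $12,300 = $125,640
Attorney fees: 10% of $125,640 = $12,564
Total award: $125,640 + $12,564 = $138,204

Total award: $138,204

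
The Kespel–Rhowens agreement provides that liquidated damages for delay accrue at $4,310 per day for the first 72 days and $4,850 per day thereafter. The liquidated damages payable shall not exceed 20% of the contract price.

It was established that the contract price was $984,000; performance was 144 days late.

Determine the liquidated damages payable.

$196,800

First 72 days: 72 × $4,310 = $310,320
Remaining days: (144 − 72) × $4,850 = $349,200
Accrued per-day damages: $310,320 + $349,200 = $659,520
Cap: 20% of $984,000 = $196,800
Cap at $196,800: $659,520 exceeds the cap → $196,800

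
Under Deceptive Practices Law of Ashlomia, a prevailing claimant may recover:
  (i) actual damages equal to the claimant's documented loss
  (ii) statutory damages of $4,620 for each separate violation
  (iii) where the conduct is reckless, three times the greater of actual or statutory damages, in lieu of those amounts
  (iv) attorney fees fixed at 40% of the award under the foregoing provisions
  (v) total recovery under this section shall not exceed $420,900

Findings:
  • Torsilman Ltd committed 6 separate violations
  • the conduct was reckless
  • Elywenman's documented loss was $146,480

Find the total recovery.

Statutory damages: 6 × $4,620 = $27,720
Greater of actual damages ($146,480) or statutory damages ($27,720): $146,480
Trebled: 3 × $146,480 = $439,440
Attorney fees: 40% of $439,440 = $175,776
Total before cap: $439,440 + $175,776 = $615,216
Cap at $420,900: $615,216 exceeds the cap → $420,900

$420,900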